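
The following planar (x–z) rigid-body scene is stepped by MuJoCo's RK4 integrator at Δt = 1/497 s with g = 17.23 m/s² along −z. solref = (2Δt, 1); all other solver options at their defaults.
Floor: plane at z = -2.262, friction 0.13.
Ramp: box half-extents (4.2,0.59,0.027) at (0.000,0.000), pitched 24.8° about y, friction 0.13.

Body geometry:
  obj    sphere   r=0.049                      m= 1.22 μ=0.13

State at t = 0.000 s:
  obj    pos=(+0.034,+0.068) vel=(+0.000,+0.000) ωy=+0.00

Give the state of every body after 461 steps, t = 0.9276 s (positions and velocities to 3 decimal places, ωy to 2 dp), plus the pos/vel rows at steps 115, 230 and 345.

State at t = 0.9276 s:
  obj    pos=(+2.062,-0.869) vel=(+4.372,-2.027) ωy=+96.16

Key-timestep trajectory:
   step    t(s)  obj.x    obj.z    obj.vx   obj.vz 
    115  0.2314   +0.160  +0.010  +1.092  -0.501
    230  0.4628   +0.539  -0.165  +2.184  -1.003
    345  0.6942   +1.170  -0.457  +3.275  -1.505


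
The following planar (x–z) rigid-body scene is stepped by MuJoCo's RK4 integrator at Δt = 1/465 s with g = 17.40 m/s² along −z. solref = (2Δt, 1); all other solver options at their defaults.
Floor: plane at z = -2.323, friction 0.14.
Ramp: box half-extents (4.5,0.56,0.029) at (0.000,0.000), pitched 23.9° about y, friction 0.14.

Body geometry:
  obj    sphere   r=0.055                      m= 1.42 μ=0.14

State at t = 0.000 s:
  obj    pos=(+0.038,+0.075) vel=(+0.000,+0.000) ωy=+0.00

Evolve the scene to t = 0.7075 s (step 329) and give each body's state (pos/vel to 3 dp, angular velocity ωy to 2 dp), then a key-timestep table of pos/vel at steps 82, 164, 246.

State at t = 0.7075 s:
  obj    pos=(+1.190,-0.436) vel=(+3.257,-1.443) ωy=+64.76

Key-timestep trajectory:
   step    t(s)  obj.x    obj.z    obj.vx   obj.vz 
     82  0.1763   +0.110  +0.043  +0.812  -0.360
    164  0.3527   +0.324  -0.052  +1.624  -0.720
    246  0.5290   +0.682  -0.210  +2.436  -1.079


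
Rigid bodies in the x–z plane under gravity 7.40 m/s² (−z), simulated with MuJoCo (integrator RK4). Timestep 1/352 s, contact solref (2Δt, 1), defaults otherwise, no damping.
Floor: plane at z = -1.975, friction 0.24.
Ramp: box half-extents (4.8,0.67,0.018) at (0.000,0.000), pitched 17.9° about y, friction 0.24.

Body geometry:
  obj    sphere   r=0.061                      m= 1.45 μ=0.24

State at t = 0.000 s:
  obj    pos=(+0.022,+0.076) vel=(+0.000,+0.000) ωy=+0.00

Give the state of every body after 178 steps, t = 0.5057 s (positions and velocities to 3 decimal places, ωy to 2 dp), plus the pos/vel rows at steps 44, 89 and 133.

State at t = 0.5057 s:
  obj    pos=(+0.220,+0.012) vel=(+0.782,-0.253) ωy=+13.47

Key-timestep trajectory:
   step    t(s)  obj.x    obj.z    obj.vx   obj.vz 
     44  0.1250   +0.034  +0.072  +0.193  -0.062
     89  0.2528   +0.071  +0.060  +0.391  -0.126
    133  0.3778   +0.132  +0.040  +0.584  -0.189


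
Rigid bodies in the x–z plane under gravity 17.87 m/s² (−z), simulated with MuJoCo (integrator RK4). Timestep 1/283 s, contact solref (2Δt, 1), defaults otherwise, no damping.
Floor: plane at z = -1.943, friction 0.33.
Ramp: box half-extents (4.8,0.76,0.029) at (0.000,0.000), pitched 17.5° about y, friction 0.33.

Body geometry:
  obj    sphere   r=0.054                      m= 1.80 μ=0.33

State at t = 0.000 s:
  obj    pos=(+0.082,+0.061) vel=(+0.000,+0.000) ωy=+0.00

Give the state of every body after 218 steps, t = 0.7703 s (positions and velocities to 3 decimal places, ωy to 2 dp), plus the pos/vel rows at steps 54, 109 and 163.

State at t = 0.7703 s:
  obj    pos=(+1.168,-0.281) vel=(+2.820,-0.889) ωy=+54.75

Key-timestep trajectory:
   step    t(s)  obj.x    obj.z    obj.vx   obj.vz 
     54  0.1908   +0.149  +0.040  +0.699  -0.220
    109  0.3852   +0.354  -0.024  +1.410  -0.445
    163  0.5760   +0.689  -0.130  +2.109  -0.665


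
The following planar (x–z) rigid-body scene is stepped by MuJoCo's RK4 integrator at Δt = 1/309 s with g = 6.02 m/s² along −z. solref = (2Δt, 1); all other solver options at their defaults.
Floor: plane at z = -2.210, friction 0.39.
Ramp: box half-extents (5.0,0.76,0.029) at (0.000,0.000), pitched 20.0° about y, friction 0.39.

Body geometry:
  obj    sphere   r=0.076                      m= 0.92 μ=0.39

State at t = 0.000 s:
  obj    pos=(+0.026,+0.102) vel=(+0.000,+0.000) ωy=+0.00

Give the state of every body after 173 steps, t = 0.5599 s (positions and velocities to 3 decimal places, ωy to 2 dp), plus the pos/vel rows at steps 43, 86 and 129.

State at t = 0.5599 s:
  obj    pos=(+0.243,+0.023) vel=(+0.774,-0.282) ωy=+10.83

Key-timestep trajectory:
   step    t(s)  obj.x    obj.z    obj.vx   obj.vz 
     43  0.1392   +0.039  +0.097  +0.192  -0.070
     86  0.2783   +0.080  +0.083  +0.385  -0.140
    129  0.4175   +0.147  +0.058  +0.577  -0.210


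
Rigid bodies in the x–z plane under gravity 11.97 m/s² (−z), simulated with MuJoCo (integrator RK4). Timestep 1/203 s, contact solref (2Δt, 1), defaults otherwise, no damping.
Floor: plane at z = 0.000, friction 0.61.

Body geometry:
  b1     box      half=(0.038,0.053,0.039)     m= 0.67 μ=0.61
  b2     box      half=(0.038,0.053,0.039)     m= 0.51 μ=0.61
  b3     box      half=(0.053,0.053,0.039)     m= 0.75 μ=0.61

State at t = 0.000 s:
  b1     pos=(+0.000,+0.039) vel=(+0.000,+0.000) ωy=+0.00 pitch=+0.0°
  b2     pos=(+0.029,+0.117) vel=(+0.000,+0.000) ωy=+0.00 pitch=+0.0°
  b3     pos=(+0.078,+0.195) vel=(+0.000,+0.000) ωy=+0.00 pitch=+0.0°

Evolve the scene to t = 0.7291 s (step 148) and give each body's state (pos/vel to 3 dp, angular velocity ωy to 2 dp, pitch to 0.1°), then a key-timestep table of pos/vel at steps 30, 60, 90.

State at t = 0.7291 s:
  b1     pos=(+0.000,+0.039) vel=(+0.000,+0.000) ωy=+0.00 pitch=+0.0°
  b2     pos=(+0.085,+0.038) vel=(+0.000,+0.000) ωy=+0.00 pitch=+90.0°
  b3     pos=(+0.298,+0.039) vel=(+0.000,+0.000) ωy=+0.00 pitch=+180.0°

Key-timestep trajectory:
   step    t(s)  b1.x    b1.z    b1.vx   b1.vz   b2.x    b2.z    b2.vx   b2.vz   b3.x    b3.z    b3.vx   b3.vz 
     30  0.1478   +0.000  +0.039  -0.001  +0.000   +0.040  +0.118  +0.174  -0.007   +0.109  +0.179  +0.448  -0.313
     60  0.2956   +0.000  +0.039  +0.000  +0.000   +0.084  +0.072  +0.353  -0.982   +0.196  +0.054  +0.902  -0.273
     90  0.4433   +0.000  +0.039  +0.000  +0.000   +0.085  +0.038  -0.003  +0.003   +0.265  +0.062  +0.459  -0.176


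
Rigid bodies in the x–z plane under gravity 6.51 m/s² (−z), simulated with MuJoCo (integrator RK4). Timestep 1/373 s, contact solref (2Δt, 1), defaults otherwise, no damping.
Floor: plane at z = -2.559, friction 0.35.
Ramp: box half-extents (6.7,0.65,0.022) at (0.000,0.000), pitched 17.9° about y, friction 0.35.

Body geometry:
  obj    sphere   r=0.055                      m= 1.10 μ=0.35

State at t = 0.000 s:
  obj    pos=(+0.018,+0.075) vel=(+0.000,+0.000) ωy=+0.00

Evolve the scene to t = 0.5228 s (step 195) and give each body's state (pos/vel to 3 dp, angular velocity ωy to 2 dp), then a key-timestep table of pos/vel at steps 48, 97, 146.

State at t = 0.5228 s:
  obj    pos=(+0.204,+0.015) vel=(+0.711,-0.230) ωy=+13.58

Key-timestep trajectory:
   step    t(s)  obj.x    obj.z    obj.vx   obj.vz 
     48  0.1287   +0.029  +0.071  +0.175  -0.057
     97  0.2601   +0.064  +0.060  +0.354  -0.114
    146  0.3914   +0.122  +0.041  +0.532  -0.172


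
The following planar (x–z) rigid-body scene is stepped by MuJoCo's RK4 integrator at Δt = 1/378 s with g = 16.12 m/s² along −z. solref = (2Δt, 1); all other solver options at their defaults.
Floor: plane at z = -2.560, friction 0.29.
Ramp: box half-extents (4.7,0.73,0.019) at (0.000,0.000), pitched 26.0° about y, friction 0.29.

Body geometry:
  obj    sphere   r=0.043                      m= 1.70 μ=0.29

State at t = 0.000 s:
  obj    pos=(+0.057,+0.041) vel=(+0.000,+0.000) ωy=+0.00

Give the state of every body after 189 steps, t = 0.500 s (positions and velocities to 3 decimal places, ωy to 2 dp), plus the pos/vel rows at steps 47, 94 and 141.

State at t = 0.500 s:
  obj    pos=(+0.624,-0.235) vel=(+2.268,-1.106) ωy=+58.68

Key-timestep trajectory:
   step    t(s)  obj.x    obj.z    obj.vx   obj.vz 
     47  0.1243   +0.092  +0.024  +0.564  -0.275
     94  0.2487   +0.197  -0.027  +1.128  -0.550
    141  0.3730   +0.373  -0.113  +1.692  -0.825


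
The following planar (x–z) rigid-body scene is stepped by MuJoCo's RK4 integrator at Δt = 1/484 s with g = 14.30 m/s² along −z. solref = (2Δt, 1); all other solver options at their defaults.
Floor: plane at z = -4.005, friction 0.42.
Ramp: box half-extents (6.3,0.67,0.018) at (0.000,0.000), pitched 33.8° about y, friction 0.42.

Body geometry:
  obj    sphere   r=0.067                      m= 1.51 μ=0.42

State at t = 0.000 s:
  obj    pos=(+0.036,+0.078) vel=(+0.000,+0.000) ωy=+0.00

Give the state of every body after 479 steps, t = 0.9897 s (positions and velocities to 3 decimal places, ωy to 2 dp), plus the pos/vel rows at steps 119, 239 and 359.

State at t = 0.9897 s:
  obj    pos=(+2.349,-1.470) vel=(+4.673,-3.128) ωy=+83.93

Key-timestep trajectory:
   step    t(s)  obj.x    obj.z    obj.vx   obj.vz 
    119  0.2459   +0.179  -0.017  +1.161  -0.777
    239  0.4938   +0.612  -0.307  +2.332  -1.561
    359  0.7417   +1.335  -0.791  +3.502  -2.345


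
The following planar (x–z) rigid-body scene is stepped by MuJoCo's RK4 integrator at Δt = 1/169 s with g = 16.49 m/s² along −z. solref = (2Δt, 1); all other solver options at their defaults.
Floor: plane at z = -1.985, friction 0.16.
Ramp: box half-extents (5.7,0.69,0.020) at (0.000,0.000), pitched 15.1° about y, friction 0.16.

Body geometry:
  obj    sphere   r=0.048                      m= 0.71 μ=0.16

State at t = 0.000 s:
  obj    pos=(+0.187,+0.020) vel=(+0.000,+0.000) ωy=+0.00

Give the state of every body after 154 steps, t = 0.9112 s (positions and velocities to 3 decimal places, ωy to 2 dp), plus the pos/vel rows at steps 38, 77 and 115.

State at t = 0.9112 s:
  obj    pos=(+1.417,-0.312) vel=(+2.700,-0.728) ωy=+58.24

Key-timestep trajectory:
   step    t(s)  obj.x    obj.z    obj.vx   obj.vz 
     38  0.2249   +0.262  +0.000  +0.666  -0.180
     77  0.4556   +0.495  -0.063  +1.350  -0.364
    115  0.6805   +0.873  -0.165  +2.016  -0.544


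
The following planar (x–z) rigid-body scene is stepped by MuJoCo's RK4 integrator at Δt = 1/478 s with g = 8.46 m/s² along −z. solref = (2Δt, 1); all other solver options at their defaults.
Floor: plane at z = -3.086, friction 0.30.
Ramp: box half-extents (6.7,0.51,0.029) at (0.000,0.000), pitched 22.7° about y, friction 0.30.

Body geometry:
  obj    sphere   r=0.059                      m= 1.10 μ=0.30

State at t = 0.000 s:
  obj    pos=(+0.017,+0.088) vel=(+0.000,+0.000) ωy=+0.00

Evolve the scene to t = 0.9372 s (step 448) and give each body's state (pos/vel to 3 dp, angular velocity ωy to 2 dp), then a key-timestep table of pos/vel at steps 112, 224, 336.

State at t = 0.9372 s:
  obj    pos=(+0.962,-0.307) vel=(+2.016,-0.843) ωy=+37.04

Key-timestep trajectory:
   step    t(s)  obj.x    obj.z    obj.vx   obj.vz 
    112  0.2343   +0.076  +0.064  +0.504  -0.211
    224  0.4686   +0.253  -0.011  +1.008  -0.422
    336  0.7029   +0.549  -0.134  +1.512  -0.633


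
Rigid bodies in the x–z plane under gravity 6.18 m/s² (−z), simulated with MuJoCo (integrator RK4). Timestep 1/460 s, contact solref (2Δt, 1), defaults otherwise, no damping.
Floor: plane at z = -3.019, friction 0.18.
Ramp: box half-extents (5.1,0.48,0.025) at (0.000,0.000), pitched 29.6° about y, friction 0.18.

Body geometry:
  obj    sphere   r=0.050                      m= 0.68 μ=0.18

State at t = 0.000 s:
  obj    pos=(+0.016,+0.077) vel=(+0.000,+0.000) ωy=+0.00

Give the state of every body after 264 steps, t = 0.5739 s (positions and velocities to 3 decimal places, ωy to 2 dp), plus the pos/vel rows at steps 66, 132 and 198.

State at t = 0.5739 s:
  obj    pos=(+0.328,-0.100) vel=(+1.088,-0.618) ωy=+25.02

Key-timestep trajectory:
   step    t(s)  obj.x    obj.z    obj.vx   obj.vz 
     66  0.1435   +0.036  +0.066  +0.272  -0.155
    132  0.2870   +0.094  +0.033  +0.544  -0.309
    198  0.4304   +0.192  -0.023  +0.816  -0.464


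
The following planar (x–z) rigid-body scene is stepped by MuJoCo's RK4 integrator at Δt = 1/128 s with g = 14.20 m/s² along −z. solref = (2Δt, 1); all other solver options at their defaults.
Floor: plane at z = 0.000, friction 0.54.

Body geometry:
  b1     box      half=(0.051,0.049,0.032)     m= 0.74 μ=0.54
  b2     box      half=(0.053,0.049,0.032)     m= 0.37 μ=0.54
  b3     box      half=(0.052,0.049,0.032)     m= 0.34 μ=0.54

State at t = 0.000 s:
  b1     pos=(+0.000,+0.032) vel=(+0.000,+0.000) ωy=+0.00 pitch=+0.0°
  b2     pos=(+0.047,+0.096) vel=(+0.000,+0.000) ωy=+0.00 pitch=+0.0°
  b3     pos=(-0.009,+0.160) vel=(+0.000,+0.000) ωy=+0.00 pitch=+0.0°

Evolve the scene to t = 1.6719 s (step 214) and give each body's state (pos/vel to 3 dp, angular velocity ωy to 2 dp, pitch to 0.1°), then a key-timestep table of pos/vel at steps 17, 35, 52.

State at t = 1.6719 s:
  b1     pos=(+0.000,+0.032) vel=(+0.000,+0.000) ωy=+0.00 pitch=+0.0°
  b2     pos=(+0.047,+0.096) vel=(+0.000,+0.000) ωy=+0.00 pitch=+0.1°
  b3     pos=(-0.135,+0.032) vel=(+0.000,+0.000) ωy=+0.00 pitch=+180.0°

Key-timestep trajectory:
   step    t(s)  b1.x    b1.z    b1.vx   b1.vz   b2.x    b2.z    b2.vx   b2.vz   b3.x    b3.z    b3.vx   b3.vz 
     17  0.1328   +0.000  +0.032  +0.000  +0.000   +0.047  +0.096  +0.001  +0.000   -0.016  +0.159  -0.128  -0.039
     35  0.2734   +0.000  +0.032  +0.000  +0.000   +0.047  +0.096  +0.000  +0.000   -0.055  +0.115  -0.590  -0.091
     52  0.4062   +0.000  +0.032  +0.000  +0.000   +0.047  +0.096  +0.000  +0.000   -0.137  +0.025  -0.229  -0.185


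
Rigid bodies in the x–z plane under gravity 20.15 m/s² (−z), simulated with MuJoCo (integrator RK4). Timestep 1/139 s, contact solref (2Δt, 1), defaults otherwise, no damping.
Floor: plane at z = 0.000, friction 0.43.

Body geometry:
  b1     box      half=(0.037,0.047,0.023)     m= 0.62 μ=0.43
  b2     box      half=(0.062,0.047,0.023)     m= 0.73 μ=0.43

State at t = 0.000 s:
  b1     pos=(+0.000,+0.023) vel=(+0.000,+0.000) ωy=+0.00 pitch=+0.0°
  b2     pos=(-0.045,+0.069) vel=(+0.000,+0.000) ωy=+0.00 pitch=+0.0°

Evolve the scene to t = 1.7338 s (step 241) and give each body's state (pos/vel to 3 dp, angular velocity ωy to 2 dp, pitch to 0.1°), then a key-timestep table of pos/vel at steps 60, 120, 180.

State at t = 1.7338 s:
  b1     pos=(+0.002,+0.023) vel=(+0.001,+0.000) ωy=+0.00 pitch=+0.0°
  b2     pos=(-0.058,+0.057) vel=(-0.001,-0.001) ωy=+0.04 pitch=-38.9°

Key-timestep trajectory:
   step    t(s)  b1.x    b1.z    b1.vx   b1.vz   b2.x    b2.z    b2.vx   b2.vz 
     60  0.4317   +0.001  +0.023  +0.001  +0.000   -0.057  +0.058  -0.001  -0.001
    120  0.8633   +0.001  +0.023  +0.001  +0.000   -0.057  +0.058  -0.001  -0.001
    180  1.2950   +0.002  +0.023  +0.001  +0.000   -0.057  +0.057  -0.001  -0.001


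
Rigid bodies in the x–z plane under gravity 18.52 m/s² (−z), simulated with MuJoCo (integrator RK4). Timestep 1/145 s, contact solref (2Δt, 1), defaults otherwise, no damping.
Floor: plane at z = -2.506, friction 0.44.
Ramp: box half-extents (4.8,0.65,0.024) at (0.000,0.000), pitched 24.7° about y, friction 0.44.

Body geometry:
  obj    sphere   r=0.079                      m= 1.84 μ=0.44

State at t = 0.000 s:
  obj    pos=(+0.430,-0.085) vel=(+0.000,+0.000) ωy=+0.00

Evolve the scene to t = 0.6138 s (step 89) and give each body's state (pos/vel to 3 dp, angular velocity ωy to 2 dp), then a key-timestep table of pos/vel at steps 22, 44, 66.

State at t = 0.6138 s:
  obj    pos=(+1.376,-0.520) vel=(+3.082,-1.418) ωy=+42.93

Key-timestep trajectory:
   step    t(s)  obj.x    obj.z    obj.vx   obj.vz 
     22  0.1517   +0.488  -0.111  +0.762  -0.351
     44  0.3034   +0.661  -0.191  +1.524  -0.701
     66  0.4552   +0.951  -0.324  +2.286  -1.051


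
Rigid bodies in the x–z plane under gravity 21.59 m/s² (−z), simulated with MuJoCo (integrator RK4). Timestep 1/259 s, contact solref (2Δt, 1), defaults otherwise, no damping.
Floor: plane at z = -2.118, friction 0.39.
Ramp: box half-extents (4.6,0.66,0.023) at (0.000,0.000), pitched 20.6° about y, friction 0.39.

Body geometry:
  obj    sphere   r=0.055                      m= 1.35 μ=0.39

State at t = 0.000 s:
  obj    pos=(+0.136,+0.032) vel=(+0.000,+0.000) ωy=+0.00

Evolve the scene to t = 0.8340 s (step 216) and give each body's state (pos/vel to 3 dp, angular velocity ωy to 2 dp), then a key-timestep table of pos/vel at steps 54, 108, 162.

State at t = 0.8340 s:
  obj    pos=(+1.902,-0.632) vel=(+4.236,-1.592) ωy=+82.26

Key-timestep trajectory:
   step    t(s)  obj.x    obj.z    obj.vx   obj.vz 
     54  0.2085   +0.246  -0.009  +1.059  -0.398
    108  0.4170   +0.578  -0.134  +2.118  -0.796
    162  0.6255   +1.130  -0.341  +3.177  -1.194


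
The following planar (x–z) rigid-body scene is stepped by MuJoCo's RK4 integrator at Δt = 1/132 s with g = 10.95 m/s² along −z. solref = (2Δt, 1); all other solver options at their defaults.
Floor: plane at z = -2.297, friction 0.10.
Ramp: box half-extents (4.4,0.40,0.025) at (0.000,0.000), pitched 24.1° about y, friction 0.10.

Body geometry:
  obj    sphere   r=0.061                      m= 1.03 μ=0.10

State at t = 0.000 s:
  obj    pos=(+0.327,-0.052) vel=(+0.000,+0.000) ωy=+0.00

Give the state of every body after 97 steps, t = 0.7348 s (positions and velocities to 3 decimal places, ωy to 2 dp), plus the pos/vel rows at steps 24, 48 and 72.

State at t = 0.7348 s:
  obj    pos=(+1.183,-0.435) vel=(+2.325,-1.052) ωy=+30.04

Key-timestep trajectory:
   step    t(s)  obj.x    obj.z    obj.vx   obj.vz 
     24  0.1818   +0.379  -0.076  +0.581  -0.244
     48  0.3636   +0.536  -0.146  +1.153  -0.515
     72  0.5455   +0.798  -0.263  +1.728  -0.775


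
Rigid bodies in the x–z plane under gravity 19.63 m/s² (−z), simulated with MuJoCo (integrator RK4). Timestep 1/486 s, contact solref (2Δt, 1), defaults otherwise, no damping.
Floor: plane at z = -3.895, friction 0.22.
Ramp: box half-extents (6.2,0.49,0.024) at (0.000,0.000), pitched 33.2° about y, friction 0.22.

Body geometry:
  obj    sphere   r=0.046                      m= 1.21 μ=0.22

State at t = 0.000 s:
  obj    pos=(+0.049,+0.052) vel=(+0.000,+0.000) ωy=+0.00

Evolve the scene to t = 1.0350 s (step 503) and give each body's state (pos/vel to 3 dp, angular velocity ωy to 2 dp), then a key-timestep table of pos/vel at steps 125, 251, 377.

State at t = 1.0350 s:
  obj    pos=(+3.490,-2.200) vel=(+6.649,-4.351) ωy=+172.72

Key-timestep trajectory:
   step    t(s)  obj.x    obj.z    obj.vx   obj.vz 
    125  0.2572   +0.261  -0.087  +1.653  -1.081
    251  0.5165   +0.906  -0.509  +3.318  -2.171
    377  0.7757   +1.982  -1.213  +4.984  -3.261


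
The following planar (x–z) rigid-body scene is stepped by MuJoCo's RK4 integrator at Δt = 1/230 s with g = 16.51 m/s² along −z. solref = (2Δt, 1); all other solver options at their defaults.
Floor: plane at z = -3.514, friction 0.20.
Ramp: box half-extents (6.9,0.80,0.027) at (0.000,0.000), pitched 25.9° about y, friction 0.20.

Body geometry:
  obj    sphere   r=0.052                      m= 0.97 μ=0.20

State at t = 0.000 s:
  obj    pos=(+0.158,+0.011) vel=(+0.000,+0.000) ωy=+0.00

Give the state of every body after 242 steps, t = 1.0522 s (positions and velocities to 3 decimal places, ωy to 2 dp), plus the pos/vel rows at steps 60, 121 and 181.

State at t = 1.0522 s:
  obj    pos=(+2.723,-1.235) vel=(+4.876,-2.368) ωy=+104.21

Key-timestep trajectory:
   step    t(s)  obj.x    obj.z    obj.vx   obj.vz 
     60  0.2609   +0.316  -0.066  +1.209  -0.587
    121  0.5261   +0.799  -0.300  +2.438  -1.184
    181  0.7870   +1.593  -0.686  +3.647  -1.771


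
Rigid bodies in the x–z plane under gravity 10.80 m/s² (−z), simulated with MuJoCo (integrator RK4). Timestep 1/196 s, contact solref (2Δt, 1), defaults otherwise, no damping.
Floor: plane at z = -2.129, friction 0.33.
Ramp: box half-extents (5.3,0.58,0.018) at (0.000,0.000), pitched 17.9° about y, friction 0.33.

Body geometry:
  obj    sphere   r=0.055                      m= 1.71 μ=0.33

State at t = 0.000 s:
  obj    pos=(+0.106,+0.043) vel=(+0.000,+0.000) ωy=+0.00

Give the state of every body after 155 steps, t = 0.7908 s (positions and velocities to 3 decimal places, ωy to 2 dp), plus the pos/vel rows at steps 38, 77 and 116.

State at t = 0.7908 s:
  obj    pos=(+0.811,-0.185) vel=(+1.784,-0.576) ωy=+34.08

Key-timestep trajectory:
   step    t(s)  obj.x    obj.z    obj.vx   obj.vz 
     38  0.1939   +0.148  +0.029  +0.438  -0.141
     77  0.3929   +0.280  -0.014  +0.886  -0.286
    116  0.5918   +0.501  -0.085  +1.335  -0.431


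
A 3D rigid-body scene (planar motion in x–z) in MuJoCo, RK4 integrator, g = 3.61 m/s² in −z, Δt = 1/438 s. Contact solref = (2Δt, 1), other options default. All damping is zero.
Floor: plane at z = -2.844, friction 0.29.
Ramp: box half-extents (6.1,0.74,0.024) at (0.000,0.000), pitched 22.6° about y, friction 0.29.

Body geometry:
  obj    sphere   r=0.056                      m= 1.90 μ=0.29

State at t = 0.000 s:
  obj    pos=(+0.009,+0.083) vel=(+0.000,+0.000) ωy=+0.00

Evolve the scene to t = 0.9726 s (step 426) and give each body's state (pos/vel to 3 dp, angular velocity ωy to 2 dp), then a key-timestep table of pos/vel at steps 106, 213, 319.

State at t = 0.9726 s:
  obj    pos=(+0.442,-0.097) vel=(+0.890,-0.370) ωy=+17.21

Key-timestep trajectory:
   step    t(s)  obj.x    obj.z    obj.vx   obj.vz 
    106  0.2420   +0.036  +0.072  +0.221  -0.092
    213  0.4863   +0.117  +0.038  +0.445  -0.185
    319  0.7283   +0.252  -0.018  +0.666  -0.277


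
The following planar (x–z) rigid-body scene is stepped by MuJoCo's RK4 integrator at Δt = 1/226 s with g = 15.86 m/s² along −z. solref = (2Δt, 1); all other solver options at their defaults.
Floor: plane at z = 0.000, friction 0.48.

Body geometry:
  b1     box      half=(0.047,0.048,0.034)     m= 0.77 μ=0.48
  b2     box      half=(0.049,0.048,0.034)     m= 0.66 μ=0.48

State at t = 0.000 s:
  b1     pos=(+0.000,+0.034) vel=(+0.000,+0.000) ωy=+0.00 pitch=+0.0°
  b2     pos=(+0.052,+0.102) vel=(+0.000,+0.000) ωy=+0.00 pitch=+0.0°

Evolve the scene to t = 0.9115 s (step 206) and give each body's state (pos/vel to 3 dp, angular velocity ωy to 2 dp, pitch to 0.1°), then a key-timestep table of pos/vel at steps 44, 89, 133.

State at t = 0.9115 s:
  b1     pos=(+0.000,+0.034) vel=(+0.000,+0.000) ωy=+0.00 pitch=+0.0°
  b2     pos=(+0.099,+0.049) vel=(+0.000,+0.000) ωy=+0.00 pitch=+90.0°

Key-timestep trajectory:
   step    t(s)  b1.x    b1.z    b1.vx   b1.vz   b2.x    b2.z    b2.vx   b2.vz 
     44  0.1947   +0.000  +0.034  +0.000  +0.000   +0.083  +0.073  +0.314  -0.787
     89  0.3938   +0.000  +0.034  +0.000  +0.000   +0.128  +0.059  +0.022  +0.002
    133  0.5885   +0.000  +0.034  +0.000  +0.000   +0.103  +0.051  -0.384  -0.225


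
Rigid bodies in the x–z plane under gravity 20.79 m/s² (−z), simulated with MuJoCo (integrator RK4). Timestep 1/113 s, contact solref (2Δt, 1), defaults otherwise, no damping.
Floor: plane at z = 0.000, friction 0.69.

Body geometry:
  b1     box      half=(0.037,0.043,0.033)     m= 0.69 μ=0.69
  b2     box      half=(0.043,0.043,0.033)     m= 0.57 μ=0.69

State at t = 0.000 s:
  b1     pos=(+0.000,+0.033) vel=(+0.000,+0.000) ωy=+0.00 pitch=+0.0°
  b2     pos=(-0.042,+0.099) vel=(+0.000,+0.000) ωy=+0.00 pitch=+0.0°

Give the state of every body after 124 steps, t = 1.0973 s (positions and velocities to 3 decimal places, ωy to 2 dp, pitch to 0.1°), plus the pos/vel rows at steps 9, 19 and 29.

State at t = 1.0973 s:
  b1     pos=(+0.000,+0.033) vel=(+0.000,+0.000) ωy=+0.00 pitch=+0.0°
  b2     pos=(-0.082,+0.043) vel=(+0.000,+0.000) ωy=+0.00 pitch=-90.0°

Key-timestep trajectory:
   step    t(s)  b1.x    b1.z    b1.vx   b1.vz   b2.x    b2.z    b2.vx   b2.vz 
      9  0.0796   +0.000  +0.033  +0.001  +0.004   -0.048  +0.097  -0.171  -0.045
     19  0.1681   +0.000  +0.033  +0.000  +0.001   -0.074  +0.066  -0.361  -0.997
     29  0.2566   +0.000  +0.033  +0.000  +0.000   -0.083  +0.042  +0.032  +0.056


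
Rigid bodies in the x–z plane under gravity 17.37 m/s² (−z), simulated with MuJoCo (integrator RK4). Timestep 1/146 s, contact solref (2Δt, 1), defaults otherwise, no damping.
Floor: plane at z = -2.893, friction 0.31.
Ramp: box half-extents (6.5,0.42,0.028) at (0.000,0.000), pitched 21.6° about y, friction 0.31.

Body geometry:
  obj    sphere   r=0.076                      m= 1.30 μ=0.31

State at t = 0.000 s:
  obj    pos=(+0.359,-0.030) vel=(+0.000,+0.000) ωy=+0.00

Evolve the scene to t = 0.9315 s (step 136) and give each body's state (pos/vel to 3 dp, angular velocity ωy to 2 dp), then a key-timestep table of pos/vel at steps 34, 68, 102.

State at t = 0.9315 s:
  obj    pos=(+2.201,-0.760) vel=(+3.956,-1.566) ωy=+55.97

Key-timestep trajectory:
   step    t(s)  obj.x    obj.z    obj.vx   obj.vz 
     34  0.2329   +0.474  -0.076  +0.989  -0.392
     68  0.4658   +0.820  -0.213  +1.978  -0.783
    102  0.6986   +1.395  -0.441  +2.967  -1.175


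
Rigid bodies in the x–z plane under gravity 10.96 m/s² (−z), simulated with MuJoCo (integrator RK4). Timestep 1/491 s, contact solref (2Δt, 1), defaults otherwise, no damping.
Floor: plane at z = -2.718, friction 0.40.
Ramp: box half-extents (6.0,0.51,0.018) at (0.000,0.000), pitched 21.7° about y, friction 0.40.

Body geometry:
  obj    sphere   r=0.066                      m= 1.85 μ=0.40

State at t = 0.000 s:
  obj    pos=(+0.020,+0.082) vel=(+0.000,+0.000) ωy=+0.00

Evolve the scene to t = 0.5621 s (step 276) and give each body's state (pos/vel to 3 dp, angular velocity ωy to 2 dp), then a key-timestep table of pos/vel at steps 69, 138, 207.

State at t = 0.5621 s:
  obj    pos=(+0.445,-0.087) vel=(+1.512,-0.602) ωy=+24.65

Key-timestep trajectory:
   step    t(s)  obj.x    obj.z    obj.vx   obj.vz 
     69  0.1405   +0.047  +0.072  +0.378  -0.150
    138  0.2811   +0.126  +0.040  +0.756  -0.301
    207  0.4216   +0.259  -0.013  +1.134  -0.451


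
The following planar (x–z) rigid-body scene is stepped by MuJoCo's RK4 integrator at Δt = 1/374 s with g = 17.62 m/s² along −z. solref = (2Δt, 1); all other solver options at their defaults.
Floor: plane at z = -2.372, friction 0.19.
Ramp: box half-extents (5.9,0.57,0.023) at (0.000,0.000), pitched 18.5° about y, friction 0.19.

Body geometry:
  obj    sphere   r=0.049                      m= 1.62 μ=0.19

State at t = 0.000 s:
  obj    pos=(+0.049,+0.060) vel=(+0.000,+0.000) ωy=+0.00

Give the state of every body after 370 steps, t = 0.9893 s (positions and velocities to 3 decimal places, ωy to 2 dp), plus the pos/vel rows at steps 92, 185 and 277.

State at t = 0.9893 s:
  obj    pos=(+1.902,-0.561) vel=(+3.747,-1.254) ωy=+80.62

Key-timestep trajectory:
   step    t(s)  obj.x    obj.z    obj.vx   obj.vz 
     92  0.2460   +0.164  +0.021  +0.932  -0.312
    185  0.4947   +0.512  -0.095  +1.873  -0.627
    277  0.7406   +1.088  -0.288  +2.805  -0.939


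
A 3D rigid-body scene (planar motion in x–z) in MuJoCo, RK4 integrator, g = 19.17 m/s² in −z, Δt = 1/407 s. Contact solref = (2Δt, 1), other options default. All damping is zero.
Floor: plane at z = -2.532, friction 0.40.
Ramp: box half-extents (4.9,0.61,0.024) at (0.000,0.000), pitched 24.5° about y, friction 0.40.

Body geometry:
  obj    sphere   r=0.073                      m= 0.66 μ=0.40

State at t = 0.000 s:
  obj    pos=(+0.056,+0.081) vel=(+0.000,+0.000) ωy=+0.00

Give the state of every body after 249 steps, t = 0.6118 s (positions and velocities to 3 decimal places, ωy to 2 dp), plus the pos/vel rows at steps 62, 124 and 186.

State at t = 0.6118 s:
  obj    pos=(+1.023,-0.360) vel=(+3.161,-1.441) ωy=+47.58

Key-timestep trajectory:
   step    t(s)  obj.x    obj.z    obj.vx   obj.vz 
     62  0.1523   +0.116  +0.054  +0.787  -0.359
    124  0.3047   +0.296  -0.028  +1.574  -0.717
    186  0.4570   +0.596  -0.165  +2.361  -1.076


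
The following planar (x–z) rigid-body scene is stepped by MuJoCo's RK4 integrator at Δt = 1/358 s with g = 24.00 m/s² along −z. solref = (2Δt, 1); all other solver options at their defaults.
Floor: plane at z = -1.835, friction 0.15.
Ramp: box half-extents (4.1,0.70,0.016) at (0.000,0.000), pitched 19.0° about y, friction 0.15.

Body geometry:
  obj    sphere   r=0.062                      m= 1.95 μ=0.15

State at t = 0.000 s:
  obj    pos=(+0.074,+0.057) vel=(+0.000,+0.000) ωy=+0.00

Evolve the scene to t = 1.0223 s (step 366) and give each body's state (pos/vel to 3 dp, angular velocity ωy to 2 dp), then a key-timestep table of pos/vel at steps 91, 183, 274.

State at t = 1.0223 s:
  obj    pos=(+2.832,-0.893) vel=(+5.395,-1.858) ωy=+92.02

Key-timestep trajectory:
   step    t(s)  obj.x    obj.z    obj.vx   obj.vz 
     91  0.2542   +0.245  -0.002  +1.342  -0.462
    183  0.5112   +0.764  -0.180  +2.698  -0.929
    274  0.7654   +1.620  -0.475  +4.039  -1.391


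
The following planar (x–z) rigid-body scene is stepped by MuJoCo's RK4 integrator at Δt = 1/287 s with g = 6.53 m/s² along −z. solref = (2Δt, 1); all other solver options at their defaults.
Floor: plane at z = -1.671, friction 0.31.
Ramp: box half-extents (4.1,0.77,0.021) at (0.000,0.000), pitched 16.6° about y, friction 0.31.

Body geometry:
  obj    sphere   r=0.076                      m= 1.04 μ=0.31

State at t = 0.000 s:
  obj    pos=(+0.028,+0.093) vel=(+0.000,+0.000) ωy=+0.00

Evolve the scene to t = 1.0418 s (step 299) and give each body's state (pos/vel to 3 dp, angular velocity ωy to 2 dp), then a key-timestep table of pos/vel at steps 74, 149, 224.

State at t = 1.0418 s:
  obj    pos=(+0.721,-0.114) vel=(+1.330,-0.397) ωy=+18.26

Key-timestep trajectory:
   step    t(s)  obj.x    obj.z    obj.vx   obj.vz 
     74  0.2578   +0.070  +0.080  +0.329  -0.098
    149  0.5192   +0.200  +0.042  +0.663  -0.198
    224  0.7805   +0.417  -0.023  +0.997  -0.297


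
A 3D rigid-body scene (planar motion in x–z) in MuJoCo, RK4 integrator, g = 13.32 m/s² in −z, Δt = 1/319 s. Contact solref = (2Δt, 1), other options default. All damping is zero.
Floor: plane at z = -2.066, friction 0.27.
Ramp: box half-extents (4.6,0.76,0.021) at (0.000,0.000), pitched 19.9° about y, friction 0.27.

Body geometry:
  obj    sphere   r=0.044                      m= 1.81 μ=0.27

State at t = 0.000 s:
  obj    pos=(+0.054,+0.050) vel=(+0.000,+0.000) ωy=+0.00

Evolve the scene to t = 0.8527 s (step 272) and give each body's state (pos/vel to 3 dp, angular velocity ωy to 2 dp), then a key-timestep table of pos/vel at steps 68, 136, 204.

State at t = 0.8527 s:
  obj    pos=(+1.161,-0.351) vel=(+2.596,-0.940) ωy=+62.75

Key-timestep trajectory:
   step    t(s)  obj.x    obj.z    obj.vx   obj.vz 
     68  0.2132   +0.123  +0.025  +0.649  -0.235
    136  0.4263   +0.331  -0.051  +1.298  -0.470
    204  0.6395   +0.677  -0.176  +1.947  -0.705


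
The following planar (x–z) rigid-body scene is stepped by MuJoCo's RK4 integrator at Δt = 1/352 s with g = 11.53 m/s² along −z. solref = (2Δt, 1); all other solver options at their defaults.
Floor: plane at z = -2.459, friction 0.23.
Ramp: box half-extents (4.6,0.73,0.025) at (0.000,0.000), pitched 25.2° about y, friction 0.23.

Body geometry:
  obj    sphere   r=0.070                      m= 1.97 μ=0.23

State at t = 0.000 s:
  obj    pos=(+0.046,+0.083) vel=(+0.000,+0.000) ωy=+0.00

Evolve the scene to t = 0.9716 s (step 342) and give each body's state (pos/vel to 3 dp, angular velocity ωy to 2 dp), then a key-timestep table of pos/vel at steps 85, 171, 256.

State at t = 0.9716 s:
  obj    pos=(+1.544,-0.621) vel=(+3.083,-1.451) ωy=+48.67

Key-timestep trajectory:
   step    t(s)  obj.x    obj.z    obj.vx   obj.vz 
     85  0.2415   +0.139  +0.040  +0.766  -0.361
    171  0.4858   +0.421  -0.093  +1.541  -0.725
    256  0.7273   +0.885  -0.312  +2.308  -1.086


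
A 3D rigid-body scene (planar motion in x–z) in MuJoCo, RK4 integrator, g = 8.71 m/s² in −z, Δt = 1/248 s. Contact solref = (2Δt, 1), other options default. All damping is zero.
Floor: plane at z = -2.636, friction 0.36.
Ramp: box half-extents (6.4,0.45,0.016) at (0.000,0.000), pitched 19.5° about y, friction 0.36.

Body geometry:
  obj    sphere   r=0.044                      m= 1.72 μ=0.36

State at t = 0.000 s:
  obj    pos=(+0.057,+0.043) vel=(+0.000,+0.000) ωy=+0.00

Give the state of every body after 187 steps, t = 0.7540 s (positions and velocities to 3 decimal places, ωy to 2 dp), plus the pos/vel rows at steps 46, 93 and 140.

State at t = 0.7540 s:
  obj    pos=(+0.614,-0.154) vel=(+1.476,-0.523) ωy=+35.58

Key-timestep trajectory:
   step    t(s)  obj.x    obj.z    obj.vx   obj.vz 
     46  0.1855   +0.091  +0.031  +0.363  -0.129
     93  0.3750   +0.195  -0.005  +0.734  -0.260
    140  0.5645   +0.369  -0.067  +1.105  -0.391


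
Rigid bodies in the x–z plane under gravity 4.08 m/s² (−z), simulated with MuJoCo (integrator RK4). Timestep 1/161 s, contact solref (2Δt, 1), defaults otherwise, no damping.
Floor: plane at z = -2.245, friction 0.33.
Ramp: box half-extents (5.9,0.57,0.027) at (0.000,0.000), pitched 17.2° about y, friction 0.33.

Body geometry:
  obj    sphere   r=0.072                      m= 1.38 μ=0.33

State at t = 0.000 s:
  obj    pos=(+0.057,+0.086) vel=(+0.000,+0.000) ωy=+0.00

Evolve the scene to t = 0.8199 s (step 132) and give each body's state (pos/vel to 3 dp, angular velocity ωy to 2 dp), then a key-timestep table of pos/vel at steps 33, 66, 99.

State at t = 0.8199 s:
  obj    pos=(+0.334,+0.000) vel=(+0.675,-0.209) ωy=+9.81

Key-timestep trajectory:
   step    t(s)  obj.x    obj.z    obj.vx   obj.vz 
     33  0.2050   +0.074  +0.081  +0.169  -0.052
     66  0.4099   +0.126  +0.065  +0.338  -0.104
     99  0.6149   +0.213  +0.038  +0.506  -0.157


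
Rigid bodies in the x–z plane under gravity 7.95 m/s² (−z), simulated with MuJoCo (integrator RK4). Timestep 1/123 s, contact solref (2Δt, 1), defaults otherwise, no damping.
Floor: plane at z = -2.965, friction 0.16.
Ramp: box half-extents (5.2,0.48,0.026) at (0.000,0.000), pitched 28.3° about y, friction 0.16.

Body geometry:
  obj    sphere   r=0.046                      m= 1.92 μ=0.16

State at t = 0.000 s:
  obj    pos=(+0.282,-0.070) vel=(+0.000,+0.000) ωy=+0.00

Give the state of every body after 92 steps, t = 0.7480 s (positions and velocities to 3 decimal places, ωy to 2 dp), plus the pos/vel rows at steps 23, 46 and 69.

State at t = 0.7480 s:
  obj    pos=(+0.945,-0.427) vel=(+1.773,-0.955) ωy=+43.74

Key-timestep trajectory:
   step    t(s)  obj.x    obj.z    obj.vx   obj.vz 
     23  0.1870   +0.324  -0.092  +0.444  -0.239
     46  0.3740   +0.448  -0.159  +0.887  -0.478
     69  0.5610   +0.655  -0.271  +1.330  -0.716


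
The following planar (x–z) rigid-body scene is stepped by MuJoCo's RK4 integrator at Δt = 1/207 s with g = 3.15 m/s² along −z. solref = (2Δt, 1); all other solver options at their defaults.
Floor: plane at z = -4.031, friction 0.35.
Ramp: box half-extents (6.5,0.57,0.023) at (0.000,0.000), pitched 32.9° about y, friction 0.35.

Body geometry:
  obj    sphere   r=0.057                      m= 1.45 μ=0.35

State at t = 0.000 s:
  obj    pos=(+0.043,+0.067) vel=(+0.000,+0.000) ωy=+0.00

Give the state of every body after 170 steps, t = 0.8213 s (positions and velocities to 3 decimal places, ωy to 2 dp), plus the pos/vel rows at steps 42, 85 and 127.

State at t = 0.8213 s:
  obj    pos=(+0.389,-0.157) vel=(+0.843,-0.545) ωy=+17.60

Key-timestep trajectory:
   step    t(s)  obj.x    obj.z    obj.vx   obj.vz 
     42  0.2029   +0.064  +0.054  +0.208  -0.135
     85  0.4106   +0.130  +0.011  +0.421  -0.273
    127  0.6135   +0.236  -0.058  +0.630  -0.407


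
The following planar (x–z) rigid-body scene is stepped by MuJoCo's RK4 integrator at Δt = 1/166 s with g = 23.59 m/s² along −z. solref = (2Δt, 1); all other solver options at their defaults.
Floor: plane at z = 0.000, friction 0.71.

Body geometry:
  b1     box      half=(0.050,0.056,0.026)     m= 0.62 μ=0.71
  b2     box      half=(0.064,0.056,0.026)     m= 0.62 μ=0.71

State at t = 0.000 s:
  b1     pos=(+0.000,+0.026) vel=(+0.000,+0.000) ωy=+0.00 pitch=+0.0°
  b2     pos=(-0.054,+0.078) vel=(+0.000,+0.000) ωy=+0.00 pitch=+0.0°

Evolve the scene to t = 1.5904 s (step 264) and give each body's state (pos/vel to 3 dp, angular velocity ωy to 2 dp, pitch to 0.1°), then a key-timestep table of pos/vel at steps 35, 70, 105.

State at t = 1.5904 s:
  b1     pos=(+0.000,+0.026) vel=(+0.000,+0.000) ωy=+0.00 pitch=+0.0°
  b2     pos=(-0.118,+0.064) vel=(+0.000,+0.000) ωy=+0.00 pitch=-90.0°

Key-timestep trajectory:
   step    t(s)  b1.x    b1.z    b1.vx   b1.vz   b2.x    b2.z    b2.vx   b2.vz 
     35  0.2108   +0.000  +0.026  +0.000  +0.000   -0.085  +0.068  -0.180  +0.038
     70  0.4217   +0.000  +0.026  +0.000  +0.000   -0.130  +0.067  -0.090  +0.027
    105  0.6325   +0.000  +0.026  +0.000  +0.000   -0.119  +0.064  -0.196  -0.041


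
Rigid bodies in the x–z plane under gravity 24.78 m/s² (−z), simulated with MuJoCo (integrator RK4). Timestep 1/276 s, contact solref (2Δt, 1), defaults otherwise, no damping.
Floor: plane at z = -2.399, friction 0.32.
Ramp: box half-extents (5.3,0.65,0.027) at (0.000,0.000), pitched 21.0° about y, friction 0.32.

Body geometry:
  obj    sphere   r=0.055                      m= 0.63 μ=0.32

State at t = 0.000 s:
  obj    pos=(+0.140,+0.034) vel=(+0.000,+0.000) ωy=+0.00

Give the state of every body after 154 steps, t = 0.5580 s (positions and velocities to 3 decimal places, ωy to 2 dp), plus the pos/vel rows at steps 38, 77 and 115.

State at t = 0.5580 s:
  obj    pos=(+1.062,-0.320) vel=(+3.304,-1.268) ωy=+64.34

Key-timestep trajectory:
   step    t(s)  obj.x    obj.z    obj.vx   obj.vz 
     38  0.1377   +0.196  +0.013  +0.816  -0.313
     77  0.2790   +0.371  -0.054  +1.652  -0.634
    115  0.4167   +0.654  -0.163  +2.468  -0.947


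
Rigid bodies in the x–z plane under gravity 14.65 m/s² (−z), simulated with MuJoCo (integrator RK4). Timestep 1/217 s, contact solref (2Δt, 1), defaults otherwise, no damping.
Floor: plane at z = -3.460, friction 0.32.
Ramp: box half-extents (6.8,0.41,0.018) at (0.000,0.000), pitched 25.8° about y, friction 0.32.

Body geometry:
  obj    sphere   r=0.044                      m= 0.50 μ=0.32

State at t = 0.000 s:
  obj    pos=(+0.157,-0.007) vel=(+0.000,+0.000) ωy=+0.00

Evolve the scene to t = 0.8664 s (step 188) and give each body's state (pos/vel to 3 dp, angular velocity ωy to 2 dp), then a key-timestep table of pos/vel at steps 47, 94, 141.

State at t = 0.8664 s:
  obj    pos=(+1.696,-0.751) vel=(+3.552,-1.717) ωy=+89.66

Key-timestep trajectory:
   step    t(s)  obj.x    obj.z    obj.vx   obj.vz 
     47  0.2166   +0.253  -0.054  +0.888  -0.429
     94  0.4332   +0.542  -0.193  +1.776  -0.859
    141  0.6498   +1.023  -0.426  +2.664  -1.288


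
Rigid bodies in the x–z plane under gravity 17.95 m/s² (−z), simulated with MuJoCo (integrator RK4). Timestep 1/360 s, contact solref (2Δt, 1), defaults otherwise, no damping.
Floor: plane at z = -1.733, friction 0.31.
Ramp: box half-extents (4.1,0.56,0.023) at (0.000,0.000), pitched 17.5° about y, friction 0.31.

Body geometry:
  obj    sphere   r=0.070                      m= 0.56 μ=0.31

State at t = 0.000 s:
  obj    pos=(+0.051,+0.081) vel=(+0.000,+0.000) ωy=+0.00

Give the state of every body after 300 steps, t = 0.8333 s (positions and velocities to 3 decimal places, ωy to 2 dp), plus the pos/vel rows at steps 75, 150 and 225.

State at t = 0.8333 s:
  obj    pos=(+1.328,-0.321) vel=(+3.064,-0.966) ωy=+45.89

Key-timestep trajectory:
   step    t(s)  obj.x    obj.z    obj.vx   obj.vz 
     75  0.2083   +0.131  +0.056  +0.766  -0.242
    150  0.4167   +0.370  -0.019  +1.532  -0.483
    225  0.6250   +0.769  -0.145  +2.298  -0.725
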